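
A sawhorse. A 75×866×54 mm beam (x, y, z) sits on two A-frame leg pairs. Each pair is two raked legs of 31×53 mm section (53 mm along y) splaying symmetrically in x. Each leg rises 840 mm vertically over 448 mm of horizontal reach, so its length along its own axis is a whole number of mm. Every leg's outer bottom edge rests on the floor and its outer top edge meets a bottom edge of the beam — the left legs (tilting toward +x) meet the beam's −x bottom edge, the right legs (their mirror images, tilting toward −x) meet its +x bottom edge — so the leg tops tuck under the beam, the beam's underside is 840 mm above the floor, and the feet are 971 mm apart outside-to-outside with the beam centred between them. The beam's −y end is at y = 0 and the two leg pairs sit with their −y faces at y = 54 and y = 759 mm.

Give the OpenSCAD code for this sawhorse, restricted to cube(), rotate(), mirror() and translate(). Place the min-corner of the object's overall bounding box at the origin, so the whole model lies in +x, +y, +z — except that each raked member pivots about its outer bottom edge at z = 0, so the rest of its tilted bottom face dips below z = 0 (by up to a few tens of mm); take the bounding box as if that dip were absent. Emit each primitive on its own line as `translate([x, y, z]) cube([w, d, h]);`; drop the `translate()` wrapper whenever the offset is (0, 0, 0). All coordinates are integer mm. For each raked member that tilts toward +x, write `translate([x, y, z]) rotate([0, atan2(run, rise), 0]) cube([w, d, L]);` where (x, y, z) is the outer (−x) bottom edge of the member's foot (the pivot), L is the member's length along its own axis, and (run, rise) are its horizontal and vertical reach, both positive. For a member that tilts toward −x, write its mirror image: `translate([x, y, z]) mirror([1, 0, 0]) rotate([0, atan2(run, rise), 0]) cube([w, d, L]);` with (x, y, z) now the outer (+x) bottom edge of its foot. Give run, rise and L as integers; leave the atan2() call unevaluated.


// leg length = √(448² + 840²) = 952
// right-leg outer foot x = 2·448 + 75 = 971
// beam min-corner = (448, 0, 840)
translate([448, 0, 840]) cube([75, 866, 54]);
translate([0, 54, 0]) rotate([0, atan2(448, 840), 0]) cube([31, 53, 952]);
translate([971, 54, 0]) mirror([1, 0, 0]) rotate([0, atan2(448, 840), 0]) cube([31, 53, 952]);
translate([0, 759, 0]) rotate([0, atan2(448, 840), 0]) cube([31, 53, 952]);
translate([971, 759, 0]) mirror([1, 0, 0]) rotate([0, atan2(448, 840), 0]) cube([31, 53, 952]);


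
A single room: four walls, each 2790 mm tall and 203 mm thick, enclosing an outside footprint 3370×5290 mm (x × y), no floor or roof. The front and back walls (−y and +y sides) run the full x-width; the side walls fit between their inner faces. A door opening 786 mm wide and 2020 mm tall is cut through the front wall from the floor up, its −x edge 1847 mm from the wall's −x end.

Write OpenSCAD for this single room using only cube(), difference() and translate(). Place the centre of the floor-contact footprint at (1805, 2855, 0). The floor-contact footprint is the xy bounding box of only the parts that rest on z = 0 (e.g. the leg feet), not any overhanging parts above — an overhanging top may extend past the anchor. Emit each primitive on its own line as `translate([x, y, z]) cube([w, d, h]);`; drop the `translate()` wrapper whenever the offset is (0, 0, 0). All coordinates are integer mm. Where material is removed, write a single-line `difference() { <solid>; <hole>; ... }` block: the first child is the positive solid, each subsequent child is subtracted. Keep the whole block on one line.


difference() { translate([120, 210, 0]) cube([3370, 203, 2790]); translate([1967, 210, 0]) cube([786, 203, 2020]); }
translate([120, 5297, 0]) cube([3370, 203, 2790]);
translate([120, 413, 0]) cube([203, 4884, 2790]);
translate([3287, 413, 0]) cube([203, 4884, 2790]);


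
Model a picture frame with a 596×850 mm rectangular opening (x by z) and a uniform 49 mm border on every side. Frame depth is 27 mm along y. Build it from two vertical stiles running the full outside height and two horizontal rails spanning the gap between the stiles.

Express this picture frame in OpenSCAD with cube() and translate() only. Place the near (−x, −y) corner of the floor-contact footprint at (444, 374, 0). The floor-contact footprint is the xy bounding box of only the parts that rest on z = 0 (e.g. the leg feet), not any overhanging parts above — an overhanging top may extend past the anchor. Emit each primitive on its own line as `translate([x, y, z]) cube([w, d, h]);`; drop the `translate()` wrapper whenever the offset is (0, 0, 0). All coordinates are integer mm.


translate([444, 374, 0]) cube([49, 27, 948]);
translate([1089, 374, 0]) cube([49, 27, 948]);
translate([493, 374, 0]) cube([596, 27, 49]);
translate([493, 374, 899]) cube([596, 27, 49]);


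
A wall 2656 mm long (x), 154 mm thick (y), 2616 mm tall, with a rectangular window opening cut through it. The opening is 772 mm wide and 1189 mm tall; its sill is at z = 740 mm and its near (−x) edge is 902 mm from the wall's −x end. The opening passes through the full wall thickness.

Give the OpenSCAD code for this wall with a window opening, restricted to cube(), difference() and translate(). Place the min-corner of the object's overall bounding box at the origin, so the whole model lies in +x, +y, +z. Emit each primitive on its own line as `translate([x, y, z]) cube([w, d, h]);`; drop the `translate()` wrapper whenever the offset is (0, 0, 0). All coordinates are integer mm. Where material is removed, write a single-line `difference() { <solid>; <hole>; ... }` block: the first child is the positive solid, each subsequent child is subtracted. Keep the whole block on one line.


difference() { cube([2656, 154, 2616]); translate([902, 0, 740]) cube([772, 154, 1189]); }


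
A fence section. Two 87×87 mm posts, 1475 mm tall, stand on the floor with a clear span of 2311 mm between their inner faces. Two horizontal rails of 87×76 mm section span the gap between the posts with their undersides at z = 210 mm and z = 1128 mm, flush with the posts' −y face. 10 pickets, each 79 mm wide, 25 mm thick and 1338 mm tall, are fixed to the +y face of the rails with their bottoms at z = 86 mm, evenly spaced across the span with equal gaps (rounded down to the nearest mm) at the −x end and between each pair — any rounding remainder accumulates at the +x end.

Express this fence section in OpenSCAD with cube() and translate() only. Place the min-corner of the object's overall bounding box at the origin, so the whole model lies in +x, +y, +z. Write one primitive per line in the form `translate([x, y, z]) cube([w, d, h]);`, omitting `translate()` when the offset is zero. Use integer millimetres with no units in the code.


cube([87, 87, 1475]);
translate([2398, 0, 0]) cube([87, 87, 1475]);
translate([87, 0, 210]) cube([2311, 87, 76]);
translate([87, 0, 1128]) cube([2311, 87, 76]);
translate([225, 87, 86]) cube([79, 25, 1338]);
translate([442, 87, 86]) cube([79, 25, 1338]);
translate([659, 87, 86]) cube([79, 25, 1338]);
translate([876, 87, 86]) cube([79, 25, 1338]);
translate([1093, 87, 86]) cube([79, 25, 1338]);
translate([1310, 87, 86]) cube([79, 25, 1338]);
translate([1527, 87, 86]) cube([79, 25, 1338]);
translate([1744, 87, 86]) cube([79, 25, 1338]);
translate([1961, 87, 86]) cube([79, 25, 1338]);
translate([2178, 87, 86]) cube([79, 25, 1338]);


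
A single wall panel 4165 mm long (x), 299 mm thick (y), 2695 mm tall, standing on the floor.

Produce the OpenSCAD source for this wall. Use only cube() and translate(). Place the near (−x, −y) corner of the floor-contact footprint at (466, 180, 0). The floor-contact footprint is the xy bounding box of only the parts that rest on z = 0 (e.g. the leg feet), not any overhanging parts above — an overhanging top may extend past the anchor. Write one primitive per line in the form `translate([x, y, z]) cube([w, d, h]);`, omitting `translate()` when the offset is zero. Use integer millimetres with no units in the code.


translate([466, 180, 0]) cube([4165, 299, 2695]);


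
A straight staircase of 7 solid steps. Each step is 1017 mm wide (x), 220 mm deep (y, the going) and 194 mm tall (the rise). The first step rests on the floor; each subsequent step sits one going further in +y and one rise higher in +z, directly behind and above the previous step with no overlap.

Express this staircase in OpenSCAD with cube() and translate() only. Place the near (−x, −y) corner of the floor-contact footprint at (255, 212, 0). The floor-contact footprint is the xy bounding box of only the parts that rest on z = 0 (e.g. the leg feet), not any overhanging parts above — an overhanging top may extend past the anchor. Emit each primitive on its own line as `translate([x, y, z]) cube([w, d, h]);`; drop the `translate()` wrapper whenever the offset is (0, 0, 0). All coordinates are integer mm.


translate([255, 212, 0]) cube([1017, 220, 194]);
translate([255, 432, 194]) cube([1017, 220, 194]);
translate([255, 652, 388]) cube([1017, 220, 194]);
translate([255, 872, 582]) cube([1017, 220, 194]);
translate([255, 1092, 776]) cube([1017, 220, 194]);
translate([255, 1312, 970]) cube([1017, 220, 194]);
translate([255, 1532, 1164]) cube([1017, 220, 194]);


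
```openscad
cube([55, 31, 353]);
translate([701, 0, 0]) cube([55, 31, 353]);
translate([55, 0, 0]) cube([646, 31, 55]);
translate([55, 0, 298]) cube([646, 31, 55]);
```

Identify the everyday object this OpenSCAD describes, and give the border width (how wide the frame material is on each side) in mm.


A picture frame. The border width is 55 mm.

Four thin pieces enclosing a rectangular opening — a picture frame. The two full-height stiles are 353 mm tall; the top rail sits at z = 298 and is 55 mm tall, so the border above the opening is 353 − 298 = 55 mm, matching the stile x-width.


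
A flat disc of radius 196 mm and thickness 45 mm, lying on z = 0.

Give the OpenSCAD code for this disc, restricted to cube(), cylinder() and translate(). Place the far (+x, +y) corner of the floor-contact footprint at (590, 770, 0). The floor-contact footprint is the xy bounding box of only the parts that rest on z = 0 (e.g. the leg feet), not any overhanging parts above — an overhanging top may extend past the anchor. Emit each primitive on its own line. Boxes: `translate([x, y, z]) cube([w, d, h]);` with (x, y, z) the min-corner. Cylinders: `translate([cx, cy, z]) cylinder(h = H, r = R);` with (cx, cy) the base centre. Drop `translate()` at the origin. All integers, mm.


translate([394, 574, 0]) cylinder(h = 45, r = 196);


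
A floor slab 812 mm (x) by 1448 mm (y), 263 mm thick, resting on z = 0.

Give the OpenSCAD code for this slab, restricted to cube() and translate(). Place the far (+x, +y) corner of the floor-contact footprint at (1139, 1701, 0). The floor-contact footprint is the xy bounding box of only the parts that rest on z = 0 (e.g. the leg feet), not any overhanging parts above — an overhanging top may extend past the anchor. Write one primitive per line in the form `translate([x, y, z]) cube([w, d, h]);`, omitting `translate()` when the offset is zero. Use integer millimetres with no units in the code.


translate([327, 253, 0]) cube([812, 1448, 263]);


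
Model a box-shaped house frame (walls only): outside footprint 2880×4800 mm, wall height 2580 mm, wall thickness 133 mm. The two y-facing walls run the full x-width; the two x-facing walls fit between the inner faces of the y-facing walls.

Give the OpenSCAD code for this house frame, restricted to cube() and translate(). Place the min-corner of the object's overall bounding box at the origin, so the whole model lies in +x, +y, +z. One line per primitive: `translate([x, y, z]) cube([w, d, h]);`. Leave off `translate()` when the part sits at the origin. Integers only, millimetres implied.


cube([2880, 133, 2580]);
translate([0, 4667, 0]) cube([2880, 133, 2580]);
translate([0, 133, 0]) cube([133, 4534, 2580]);
translate([2747, 133, 0]) cube([133, 4534, 2580]);


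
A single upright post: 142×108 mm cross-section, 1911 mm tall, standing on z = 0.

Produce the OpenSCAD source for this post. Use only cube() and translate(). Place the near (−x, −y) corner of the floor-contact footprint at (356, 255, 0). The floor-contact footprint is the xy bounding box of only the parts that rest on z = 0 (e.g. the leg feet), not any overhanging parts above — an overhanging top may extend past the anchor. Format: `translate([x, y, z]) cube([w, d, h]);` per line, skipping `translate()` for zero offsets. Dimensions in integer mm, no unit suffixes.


translate([356, 255, 0]) cube([142, 108, 1911]);


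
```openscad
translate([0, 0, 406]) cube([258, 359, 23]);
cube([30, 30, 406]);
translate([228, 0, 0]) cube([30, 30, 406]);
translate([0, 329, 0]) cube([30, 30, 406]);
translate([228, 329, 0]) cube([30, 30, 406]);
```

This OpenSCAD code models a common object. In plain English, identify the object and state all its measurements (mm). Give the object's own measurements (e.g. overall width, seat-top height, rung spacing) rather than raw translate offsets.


A simple wooden stool: a rectangular seat 258 mm (x) by 359 mm (y), 23 mm thick, top face at z = 429 mm, on four square legs, each 30×30 mm in cross-section. The legs rest on z = 0, each flush with a corner of the seat.


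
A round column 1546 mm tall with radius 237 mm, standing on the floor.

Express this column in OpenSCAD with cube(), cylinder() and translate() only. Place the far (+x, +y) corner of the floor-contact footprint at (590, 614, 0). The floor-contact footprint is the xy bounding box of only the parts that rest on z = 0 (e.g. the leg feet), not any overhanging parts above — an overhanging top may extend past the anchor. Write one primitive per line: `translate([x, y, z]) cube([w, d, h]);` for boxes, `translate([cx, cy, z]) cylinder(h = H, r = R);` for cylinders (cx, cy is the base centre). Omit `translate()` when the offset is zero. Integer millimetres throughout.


translate([353, 377, 0]) cylinder(h = 1546, r = 237);


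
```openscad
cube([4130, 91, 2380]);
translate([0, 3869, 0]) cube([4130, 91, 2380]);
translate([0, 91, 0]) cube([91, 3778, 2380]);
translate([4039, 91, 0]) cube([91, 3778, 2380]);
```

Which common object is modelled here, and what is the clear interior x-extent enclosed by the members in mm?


A house (or room) frame. The interior width is 3948 mm.

Four 2380 mm walls enclosing a rectangle with no floor or roof — a room or house frame. Outside width is 4130 mm and wall thickness is 91 mm, so the interior width is 4130 − 2 × 91 = 3948 mm.


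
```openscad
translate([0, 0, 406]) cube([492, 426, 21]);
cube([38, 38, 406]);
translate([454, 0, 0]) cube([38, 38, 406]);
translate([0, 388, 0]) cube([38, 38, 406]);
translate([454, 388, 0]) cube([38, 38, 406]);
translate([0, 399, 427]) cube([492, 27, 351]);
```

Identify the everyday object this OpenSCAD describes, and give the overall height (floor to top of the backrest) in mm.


A chair. The overall height is 778 mm.

A slab on four corner posts with a tall panel at the back — a chair. The seat slab sits at z = 406 with thickness 21, and the 351 mm backrest starts at the seat top, so the overall height is 406 + 21 + 351 = 778 mm.


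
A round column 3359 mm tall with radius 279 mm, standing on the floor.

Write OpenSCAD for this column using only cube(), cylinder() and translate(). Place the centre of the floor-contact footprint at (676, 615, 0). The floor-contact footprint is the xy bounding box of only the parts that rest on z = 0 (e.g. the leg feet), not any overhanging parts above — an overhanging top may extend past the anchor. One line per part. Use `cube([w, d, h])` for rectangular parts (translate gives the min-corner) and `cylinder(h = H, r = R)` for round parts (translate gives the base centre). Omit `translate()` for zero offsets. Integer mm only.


translate([676, 615, 0]) cylinder(h = 3359, r = 279);


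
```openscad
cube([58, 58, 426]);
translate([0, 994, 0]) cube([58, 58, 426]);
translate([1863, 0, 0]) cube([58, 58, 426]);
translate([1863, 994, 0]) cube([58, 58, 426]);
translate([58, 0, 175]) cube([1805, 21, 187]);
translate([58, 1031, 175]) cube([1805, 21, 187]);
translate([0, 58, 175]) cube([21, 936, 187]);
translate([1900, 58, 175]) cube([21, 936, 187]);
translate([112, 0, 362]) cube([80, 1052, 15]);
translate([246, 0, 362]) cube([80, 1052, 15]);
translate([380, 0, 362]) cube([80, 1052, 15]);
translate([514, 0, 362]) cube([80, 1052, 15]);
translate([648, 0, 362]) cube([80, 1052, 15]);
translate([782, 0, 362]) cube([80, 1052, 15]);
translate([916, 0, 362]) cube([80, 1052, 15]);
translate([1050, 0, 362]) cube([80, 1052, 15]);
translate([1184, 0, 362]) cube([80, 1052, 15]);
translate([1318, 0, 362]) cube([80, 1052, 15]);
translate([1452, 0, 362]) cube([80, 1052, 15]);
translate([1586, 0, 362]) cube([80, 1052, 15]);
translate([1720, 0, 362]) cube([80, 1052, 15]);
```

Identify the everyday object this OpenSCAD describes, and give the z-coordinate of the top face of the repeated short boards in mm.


A bed frame. The slat-top height is 377 mm.

Four posts, four rails, and a row of slats — a bed frame. Slats sit on the rails at z = 175 + 187 = 362; with slat thickness 15, the top is 377 mm.


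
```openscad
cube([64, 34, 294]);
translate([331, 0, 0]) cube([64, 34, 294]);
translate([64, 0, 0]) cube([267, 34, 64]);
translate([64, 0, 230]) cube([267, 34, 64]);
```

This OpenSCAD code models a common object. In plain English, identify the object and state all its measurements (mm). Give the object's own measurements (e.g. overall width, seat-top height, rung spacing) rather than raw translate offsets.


A rectangular picture frame lying in the x–z plane (depth along y). The opening is 267 mm wide (x) by 166 mm tall (z), surrounded by a border 64 mm wide on all four sides. The frame is 34 mm deep and is made of two full-height vertical stiles with two horizontal rails fitted between them.


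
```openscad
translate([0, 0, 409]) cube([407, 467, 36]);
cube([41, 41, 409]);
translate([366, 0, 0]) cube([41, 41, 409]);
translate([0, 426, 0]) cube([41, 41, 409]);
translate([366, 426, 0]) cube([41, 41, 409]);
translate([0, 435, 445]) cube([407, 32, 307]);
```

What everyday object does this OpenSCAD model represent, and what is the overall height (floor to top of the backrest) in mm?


A chair. The overall height is 752 mm.

A slab on four corner posts with a tall panel at the back — a chair. The seat slab sits at z = 409 with thickness 36, and the 307 mm backrest starts at the seat top, so the overall height is 409 + 36 + 307 = 752 mm.


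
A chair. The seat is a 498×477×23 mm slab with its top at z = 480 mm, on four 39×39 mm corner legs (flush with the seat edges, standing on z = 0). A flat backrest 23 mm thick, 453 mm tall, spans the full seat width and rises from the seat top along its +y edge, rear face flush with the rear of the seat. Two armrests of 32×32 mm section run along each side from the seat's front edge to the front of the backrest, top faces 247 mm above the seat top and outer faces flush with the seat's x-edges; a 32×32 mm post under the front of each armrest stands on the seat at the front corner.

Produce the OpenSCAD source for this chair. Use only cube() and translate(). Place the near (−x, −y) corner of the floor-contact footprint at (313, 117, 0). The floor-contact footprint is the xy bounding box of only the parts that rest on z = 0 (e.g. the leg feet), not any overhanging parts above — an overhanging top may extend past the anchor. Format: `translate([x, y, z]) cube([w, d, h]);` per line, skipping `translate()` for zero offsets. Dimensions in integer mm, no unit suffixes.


translate([313, 117, 457]) cube([498, 477, 23]);
translate([313, 117, 0]) cube([39, 39, 457]);
translate([772, 117, 0]) cube([39, 39, 457]);
translate([313, 555, 0]) cube([39, 39, 457]);
translate([772, 555, 0]) cube([39, 39, 457]);
translate([313, 571, 480]) cube([498, 23, 453]);
translate([313, 117, 695]) cube([32, 454, 32]);
translate([779, 117, 695]) cube([32, 454, 32]);
translate([313, 117, 480]) cube([32, 32, 215]);
translate([779, 117, 480]) cube([32, 32, 215]);


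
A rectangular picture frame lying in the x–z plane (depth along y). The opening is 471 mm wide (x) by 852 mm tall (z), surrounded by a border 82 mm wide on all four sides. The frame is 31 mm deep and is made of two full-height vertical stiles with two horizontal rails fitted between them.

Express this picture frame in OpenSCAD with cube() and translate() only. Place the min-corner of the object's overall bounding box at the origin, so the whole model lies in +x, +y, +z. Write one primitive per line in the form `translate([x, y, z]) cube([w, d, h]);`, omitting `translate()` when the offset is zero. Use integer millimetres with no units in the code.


cube([82, 31, 1016]);
translate([553, 0, 0]) cube([82, 31, 1016]);
translate([82, 0, 0]) cube([471, 31, 82]);
translate([82, 0, 934]) cube([471, 31, 82]);


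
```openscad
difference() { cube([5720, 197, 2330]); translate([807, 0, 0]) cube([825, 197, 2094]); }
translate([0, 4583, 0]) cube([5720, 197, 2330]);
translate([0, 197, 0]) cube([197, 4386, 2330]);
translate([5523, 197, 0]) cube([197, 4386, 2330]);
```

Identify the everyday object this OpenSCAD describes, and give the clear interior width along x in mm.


A single room. The interior width is 5326 mm.

Four walls enclosing a rectangle with a door in the front wall — a room. Outside width 5720 minus two 197 mm walls gives 5326 mm.


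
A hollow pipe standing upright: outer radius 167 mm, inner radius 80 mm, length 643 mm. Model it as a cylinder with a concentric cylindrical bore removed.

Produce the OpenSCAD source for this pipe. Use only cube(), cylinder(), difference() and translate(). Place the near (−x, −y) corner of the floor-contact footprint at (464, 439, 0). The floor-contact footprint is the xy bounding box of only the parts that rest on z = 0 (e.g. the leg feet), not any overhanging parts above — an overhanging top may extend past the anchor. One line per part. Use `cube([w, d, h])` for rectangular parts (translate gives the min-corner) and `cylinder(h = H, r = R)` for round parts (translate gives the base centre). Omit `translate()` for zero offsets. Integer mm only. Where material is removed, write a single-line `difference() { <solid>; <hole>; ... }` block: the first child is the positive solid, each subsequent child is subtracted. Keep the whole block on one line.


difference() { translate([631, 606, 0]) cylinder(h = 643, r = 167); translate([631, 606, 0]) cylinder(h = 643, r = 80); }


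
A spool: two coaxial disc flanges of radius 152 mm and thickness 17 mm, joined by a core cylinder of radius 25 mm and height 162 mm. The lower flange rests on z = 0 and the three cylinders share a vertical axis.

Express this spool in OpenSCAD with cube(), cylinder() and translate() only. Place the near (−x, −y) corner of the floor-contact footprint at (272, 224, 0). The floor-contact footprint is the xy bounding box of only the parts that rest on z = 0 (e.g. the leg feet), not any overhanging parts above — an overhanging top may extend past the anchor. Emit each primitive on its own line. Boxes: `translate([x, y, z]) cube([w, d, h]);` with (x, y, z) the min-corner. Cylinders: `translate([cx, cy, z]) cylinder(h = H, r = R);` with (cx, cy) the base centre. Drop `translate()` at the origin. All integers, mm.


translate([424, 376, 0]) cylinder(h = 17, r = 152);
translate([424, 376, 17]) cylinder(h = 162, r = 25);
translate([424, 376, 179]) cylinder(h = 17, r = 152);


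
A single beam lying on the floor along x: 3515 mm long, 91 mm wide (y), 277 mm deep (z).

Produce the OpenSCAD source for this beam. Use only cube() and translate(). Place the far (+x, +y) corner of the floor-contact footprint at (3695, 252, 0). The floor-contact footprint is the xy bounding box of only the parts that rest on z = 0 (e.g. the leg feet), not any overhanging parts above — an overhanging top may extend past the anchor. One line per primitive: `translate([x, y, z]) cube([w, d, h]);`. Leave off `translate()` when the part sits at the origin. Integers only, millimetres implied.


translate([180, 161, 0]) cube([3515, 91, 277]);


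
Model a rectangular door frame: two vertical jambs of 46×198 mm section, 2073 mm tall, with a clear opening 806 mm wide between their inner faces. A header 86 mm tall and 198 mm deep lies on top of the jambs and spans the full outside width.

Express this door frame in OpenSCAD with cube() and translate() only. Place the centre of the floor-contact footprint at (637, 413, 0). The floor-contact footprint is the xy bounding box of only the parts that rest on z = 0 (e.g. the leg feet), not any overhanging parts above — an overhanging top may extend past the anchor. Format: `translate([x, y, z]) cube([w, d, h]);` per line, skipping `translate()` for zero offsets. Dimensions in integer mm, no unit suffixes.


translate([188, 314, 0]) cube([46, 198, 2073]);
translate([1040, 314, 0]) cube([46, 198, 2073]);
translate([188, 314, 2073]) cube([898, 198, 86]);


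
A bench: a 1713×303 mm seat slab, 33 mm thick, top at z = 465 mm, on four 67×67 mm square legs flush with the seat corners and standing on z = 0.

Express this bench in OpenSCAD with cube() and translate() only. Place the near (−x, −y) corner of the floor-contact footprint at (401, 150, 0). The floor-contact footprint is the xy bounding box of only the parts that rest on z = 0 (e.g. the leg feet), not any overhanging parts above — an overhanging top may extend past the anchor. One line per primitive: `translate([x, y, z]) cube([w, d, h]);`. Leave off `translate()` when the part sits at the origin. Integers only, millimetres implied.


translate([401, 150, 432]) cube([1713, 303, 33]);
translate([401, 150, 0]) cube([67, 67, 432]);
translate([401, 386, 0]) cube([67, 67, 432]);
translate([2047, 150, 0]) cube([67, 67, 432]);
translate([2047, 386, 0]) cube([67, 67, 432]);


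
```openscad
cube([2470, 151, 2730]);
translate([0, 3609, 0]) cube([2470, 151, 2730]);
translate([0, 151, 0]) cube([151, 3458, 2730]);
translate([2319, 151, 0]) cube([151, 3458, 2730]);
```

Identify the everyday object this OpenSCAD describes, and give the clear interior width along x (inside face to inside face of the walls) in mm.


A house (or room) frame. The interior width is 2168 mm.

Four 2730 mm walls enclosing a rectangle with no floor or roof — a room or house frame. Outside width is 2470 mm and wall thickness is 151 mm, so the interior width is 2470 − 2 × 151 = 2168 mm.


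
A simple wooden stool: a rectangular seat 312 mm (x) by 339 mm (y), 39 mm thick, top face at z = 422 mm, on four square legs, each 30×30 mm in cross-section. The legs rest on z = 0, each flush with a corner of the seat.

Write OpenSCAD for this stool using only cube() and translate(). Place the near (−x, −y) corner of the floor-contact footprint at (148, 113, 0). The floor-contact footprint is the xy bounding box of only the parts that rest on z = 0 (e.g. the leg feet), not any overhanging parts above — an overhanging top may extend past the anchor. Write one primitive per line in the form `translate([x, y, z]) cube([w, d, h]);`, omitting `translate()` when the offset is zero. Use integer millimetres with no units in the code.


translate([148, 113, 383]) cube([312, 339, 39]);
translate([148, 113, 0]) cube([30, 30, 383]);
translate([430, 113, 0]) cube([30, 30, 383]);
translate([148, 422, 0]) cube([30, 30, 383]);
translate([430, 422, 0]) cube([30, 30, 383]);


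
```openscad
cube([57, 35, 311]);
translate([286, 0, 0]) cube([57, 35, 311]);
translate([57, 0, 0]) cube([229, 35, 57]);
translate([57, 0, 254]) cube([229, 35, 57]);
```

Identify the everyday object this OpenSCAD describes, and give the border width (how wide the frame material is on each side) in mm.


A picture frame. The border width is 57 mm.

Four thin pieces enclosing a rectangular opening — a picture frame. The two full-height stiles are 311 mm tall; the top rail sits at z = 254 and is 57 mm tall, so the border above the opening is 311 − 254 = 57 mm, matching the stile x-width.


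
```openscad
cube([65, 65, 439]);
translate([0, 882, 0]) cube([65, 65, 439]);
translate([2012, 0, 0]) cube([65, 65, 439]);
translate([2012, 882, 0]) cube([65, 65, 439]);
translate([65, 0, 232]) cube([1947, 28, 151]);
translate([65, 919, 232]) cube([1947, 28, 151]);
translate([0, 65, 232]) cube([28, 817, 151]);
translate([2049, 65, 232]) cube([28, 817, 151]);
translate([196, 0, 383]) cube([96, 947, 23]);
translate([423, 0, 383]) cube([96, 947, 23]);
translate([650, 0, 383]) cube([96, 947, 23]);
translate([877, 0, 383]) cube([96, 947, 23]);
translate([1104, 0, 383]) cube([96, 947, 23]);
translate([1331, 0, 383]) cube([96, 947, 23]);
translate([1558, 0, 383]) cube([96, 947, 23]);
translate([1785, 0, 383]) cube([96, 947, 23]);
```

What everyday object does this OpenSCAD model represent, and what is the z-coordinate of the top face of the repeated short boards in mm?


A bed frame. The slat-top height is 406 mm.

Four posts, four rails, and a row of slats — a bed frame. Slats sit on the rails at z = 232 + 151 = 383; with slat thickness 23, the top is 406 mm.


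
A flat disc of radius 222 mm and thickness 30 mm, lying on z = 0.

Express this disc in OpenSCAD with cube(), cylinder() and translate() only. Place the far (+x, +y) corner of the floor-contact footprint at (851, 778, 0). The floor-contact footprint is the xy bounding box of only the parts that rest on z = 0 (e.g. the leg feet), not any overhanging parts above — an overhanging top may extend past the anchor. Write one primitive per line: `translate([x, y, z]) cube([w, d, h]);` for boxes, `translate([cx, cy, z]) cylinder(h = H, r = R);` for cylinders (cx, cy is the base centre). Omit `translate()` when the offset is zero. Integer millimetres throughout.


translate([629, 556, 0]) cylinder(h = 30, r = 222);


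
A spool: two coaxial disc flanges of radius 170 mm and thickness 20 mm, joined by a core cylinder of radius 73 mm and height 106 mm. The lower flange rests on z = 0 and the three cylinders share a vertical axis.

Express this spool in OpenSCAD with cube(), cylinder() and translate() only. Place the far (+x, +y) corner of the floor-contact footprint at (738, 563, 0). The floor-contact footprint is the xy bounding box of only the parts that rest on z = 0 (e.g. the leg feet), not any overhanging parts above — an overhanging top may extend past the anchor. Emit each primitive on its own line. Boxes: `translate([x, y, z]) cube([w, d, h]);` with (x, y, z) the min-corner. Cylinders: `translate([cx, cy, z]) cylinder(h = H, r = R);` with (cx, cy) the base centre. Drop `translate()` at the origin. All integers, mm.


translate([568, 393, 0]) cylinder(h = 20, r = 170);
translate([568, 393, 20]) cylinder(h = 106, r = 73);
translate([568, 393, 126]) cylinder(h = 20, r = 170);


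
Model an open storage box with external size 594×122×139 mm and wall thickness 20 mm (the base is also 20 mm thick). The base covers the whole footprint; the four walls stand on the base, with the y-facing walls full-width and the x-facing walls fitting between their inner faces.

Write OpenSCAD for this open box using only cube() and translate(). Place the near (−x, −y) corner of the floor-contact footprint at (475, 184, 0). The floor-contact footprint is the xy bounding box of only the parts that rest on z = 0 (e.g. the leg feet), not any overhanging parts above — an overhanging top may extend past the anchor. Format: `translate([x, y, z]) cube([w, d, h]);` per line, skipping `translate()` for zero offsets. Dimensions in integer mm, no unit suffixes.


translate([475, 184, 0]) cube([594, 122, 20]);
translate([475, 184, 20]) cube([594, 20, 119]);
translate([475, 286, 20]) cube([594, 20, 119]);
translate([475, 204, 20]) cube([20, 82, 119]);
translate([1049, 204, 20]) cube([20, 82, 119]);


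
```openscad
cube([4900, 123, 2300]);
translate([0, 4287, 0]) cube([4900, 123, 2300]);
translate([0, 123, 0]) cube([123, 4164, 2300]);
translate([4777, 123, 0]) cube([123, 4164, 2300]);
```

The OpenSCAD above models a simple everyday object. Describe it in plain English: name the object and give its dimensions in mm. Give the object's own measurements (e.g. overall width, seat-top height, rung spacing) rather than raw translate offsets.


The wall frame of a small rectangular building: four walls, each 2300 mm tall and 123 mm thick, enclosing a footprint 4900 mm (x) by 4410 mm (y) outside-to-outside, with no floor or roof. The front and back walls (the −y and +y sides) span the full width; the two side walls fit between them.


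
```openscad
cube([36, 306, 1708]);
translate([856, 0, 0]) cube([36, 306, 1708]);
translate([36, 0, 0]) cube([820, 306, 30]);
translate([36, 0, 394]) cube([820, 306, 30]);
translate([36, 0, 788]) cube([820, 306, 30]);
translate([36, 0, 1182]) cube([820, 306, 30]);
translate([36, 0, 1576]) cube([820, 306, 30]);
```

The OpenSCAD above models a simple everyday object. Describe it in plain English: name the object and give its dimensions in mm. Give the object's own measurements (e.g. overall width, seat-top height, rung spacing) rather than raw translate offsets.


An open bookshelf. Two side panels, each 36 mm thick, 306 mm deep and 1708 mm tall, stand 892 mm apart (outside-to-outside). Between them sit 5 shelves, each 30 mm thick and 306 mm deep, spanning the full gap between the sides. The bottom shelf rests on the floor (its underside at z = 0) and the clear gap between one shelf's top and the next shelf's underside is 364 mm.


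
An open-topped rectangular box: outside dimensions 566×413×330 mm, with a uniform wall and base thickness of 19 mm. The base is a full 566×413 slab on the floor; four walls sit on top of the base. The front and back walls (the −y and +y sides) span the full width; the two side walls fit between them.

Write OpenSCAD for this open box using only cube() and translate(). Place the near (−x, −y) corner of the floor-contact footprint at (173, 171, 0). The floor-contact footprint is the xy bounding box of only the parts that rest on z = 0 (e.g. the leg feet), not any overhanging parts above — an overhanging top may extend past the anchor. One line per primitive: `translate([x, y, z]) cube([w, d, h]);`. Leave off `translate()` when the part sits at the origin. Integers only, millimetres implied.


translate([173, 171, 0]) cube([566, 413, 19]);
translate([173, 171, 19]) cube([566, 19, 311]);
translate([173, 565, 19]) cube([566, 19, 311]);
translate([173, 190, 19]) cube([19, 375, 311]);
translate([720, 190, 19]) cube([19, 375, 311]);


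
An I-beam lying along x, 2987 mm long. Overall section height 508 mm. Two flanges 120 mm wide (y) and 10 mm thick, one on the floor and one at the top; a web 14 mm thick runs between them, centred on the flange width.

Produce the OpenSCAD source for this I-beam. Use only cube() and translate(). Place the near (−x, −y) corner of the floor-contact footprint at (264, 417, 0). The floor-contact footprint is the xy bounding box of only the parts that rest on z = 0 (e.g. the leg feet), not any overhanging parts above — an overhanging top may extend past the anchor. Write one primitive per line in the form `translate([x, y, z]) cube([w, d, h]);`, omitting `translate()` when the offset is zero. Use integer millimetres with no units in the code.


translate([264, 417, 0]) cube([2987, 120, 10]);
translate([264, 470, 10]) cube([2987, 14, 488]);
translate([264, 417, 498]) cube([2987, 120, 10]);


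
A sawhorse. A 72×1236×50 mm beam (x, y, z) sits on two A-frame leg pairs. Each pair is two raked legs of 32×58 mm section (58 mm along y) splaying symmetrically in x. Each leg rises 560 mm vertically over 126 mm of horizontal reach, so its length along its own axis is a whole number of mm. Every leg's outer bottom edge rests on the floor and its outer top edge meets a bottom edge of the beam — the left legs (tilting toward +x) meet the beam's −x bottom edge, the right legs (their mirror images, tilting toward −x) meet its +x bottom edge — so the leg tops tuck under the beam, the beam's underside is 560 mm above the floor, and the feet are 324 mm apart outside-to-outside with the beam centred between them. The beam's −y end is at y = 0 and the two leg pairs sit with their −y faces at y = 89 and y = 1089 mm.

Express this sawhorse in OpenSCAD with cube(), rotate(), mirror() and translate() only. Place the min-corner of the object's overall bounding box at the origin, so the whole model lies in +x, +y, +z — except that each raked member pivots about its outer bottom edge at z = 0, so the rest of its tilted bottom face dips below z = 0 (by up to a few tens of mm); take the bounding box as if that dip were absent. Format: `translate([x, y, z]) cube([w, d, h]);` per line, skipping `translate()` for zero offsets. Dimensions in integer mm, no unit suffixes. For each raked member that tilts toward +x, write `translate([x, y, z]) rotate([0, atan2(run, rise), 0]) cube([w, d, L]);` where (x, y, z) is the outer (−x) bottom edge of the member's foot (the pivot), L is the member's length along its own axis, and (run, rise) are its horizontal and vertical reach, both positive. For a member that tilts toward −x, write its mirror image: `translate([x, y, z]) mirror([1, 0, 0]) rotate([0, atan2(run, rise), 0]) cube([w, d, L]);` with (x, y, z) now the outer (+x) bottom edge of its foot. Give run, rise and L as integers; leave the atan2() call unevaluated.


translate([126, 0, 560]) cube([72, 1236, 50]);
translate([0, 89, 0]) rotate([0, atan2(126, 560), 0]) cube([32, 58, 574]);
translate([324, 89, 0]) mirror([1, 0, 0]) rotate([0, atan2(126, 560), 0]) cube([32, 58, 574]);
translate([0, 1089, 0]) rotate([0, atan2(126, 560), 0]) cube([32, 58, 574]);
translate([324, 1089, 0]) mirror([1, 0, 0]) rotate([0, atan2(126, 560), 0]) cube([32, 58, 574]);


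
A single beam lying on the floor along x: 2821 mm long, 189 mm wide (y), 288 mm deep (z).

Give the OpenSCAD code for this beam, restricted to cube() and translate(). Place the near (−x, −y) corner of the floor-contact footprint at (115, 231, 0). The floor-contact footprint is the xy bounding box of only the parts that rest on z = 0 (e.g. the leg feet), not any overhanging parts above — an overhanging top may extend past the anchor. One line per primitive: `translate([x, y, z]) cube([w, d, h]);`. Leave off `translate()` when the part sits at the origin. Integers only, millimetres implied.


translate([115, 231, 0]) cube([2821, 189, 288]);


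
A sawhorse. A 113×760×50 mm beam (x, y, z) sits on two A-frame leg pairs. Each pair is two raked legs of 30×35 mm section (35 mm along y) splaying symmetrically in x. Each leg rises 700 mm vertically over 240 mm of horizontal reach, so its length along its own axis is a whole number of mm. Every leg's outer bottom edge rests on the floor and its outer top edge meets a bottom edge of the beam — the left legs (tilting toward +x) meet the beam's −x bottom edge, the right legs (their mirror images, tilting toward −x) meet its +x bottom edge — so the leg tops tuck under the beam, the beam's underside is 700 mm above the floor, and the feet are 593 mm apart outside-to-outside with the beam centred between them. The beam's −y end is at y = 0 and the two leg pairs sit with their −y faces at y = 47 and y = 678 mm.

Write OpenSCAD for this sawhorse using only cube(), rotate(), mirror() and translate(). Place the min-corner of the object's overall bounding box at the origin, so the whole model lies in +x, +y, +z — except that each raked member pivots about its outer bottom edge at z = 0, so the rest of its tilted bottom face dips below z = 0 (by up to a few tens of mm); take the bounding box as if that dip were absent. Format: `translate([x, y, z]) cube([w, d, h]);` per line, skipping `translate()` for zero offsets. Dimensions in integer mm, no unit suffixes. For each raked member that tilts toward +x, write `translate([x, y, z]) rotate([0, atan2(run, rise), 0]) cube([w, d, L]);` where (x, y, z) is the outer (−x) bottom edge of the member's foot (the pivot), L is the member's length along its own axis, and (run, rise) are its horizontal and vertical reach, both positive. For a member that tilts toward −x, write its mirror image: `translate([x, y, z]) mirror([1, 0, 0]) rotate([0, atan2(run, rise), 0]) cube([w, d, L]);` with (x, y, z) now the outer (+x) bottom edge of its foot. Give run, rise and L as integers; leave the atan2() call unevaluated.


translate([240, 0, 700]) cube([113, 760, 50]);
translate([0, 47, 0]) rotate([0, atan2(240, 700), 0]) cube([30, 35, 740]);
translate([593, 47, 0]) mirror([1, 0, 0]) rotate([0, atan2(240, 700), 0]) cube([30, 35, 740]);
translate([0, 678, 0]) rotate([0, atan2(240, 700), 0]) cube([30, 35, 740]);
translate([593, 678, 0]) mirror([1, 0, 0]) rotate([0, atan2(240, 700), 0]) cube([30, 35, 740]);
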